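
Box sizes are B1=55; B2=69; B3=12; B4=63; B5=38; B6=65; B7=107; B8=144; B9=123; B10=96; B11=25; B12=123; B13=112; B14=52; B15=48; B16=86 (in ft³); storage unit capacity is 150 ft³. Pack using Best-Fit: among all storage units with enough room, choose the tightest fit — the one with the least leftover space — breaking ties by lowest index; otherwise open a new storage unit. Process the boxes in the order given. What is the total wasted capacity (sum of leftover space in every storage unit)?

282

B1 (55 ft³) → storage unit 1 (remaining 95 ft³)
B2 (69 ft³) → storage unit 1 (remaining 26 ft³)
B3 (12 ft³) → storage unit 1 (remaining 14 ft³)
B4 (63 ft³) → storage unit 2 (remaining 87 ft³)
B5 (38 ft³) → storage unit 2 (remaining 49 ft³)
B6 (65 ft³) → storage unit 3 (remaining 85 ft³)
B7 (107 ft³) → storage unit 4 (remaining 43 ft³)
B8 (144 ft³) → storage unit 5 (remaining 6 ft³)
B9 (123 ft³) → storage unit 6 (remaining 27 ft³)
B10 (96 ft³) → storage unit 7 (remaining 54 ft³)
B11 (25 ft³) → storage unit 6 (remaining 2 ft³)
B12 (123 ft³) → storage unit 8 (remaining 27 ft³)
B13 (112 ft³) → storage unit 9 (remaining 38 ft³)
B14 (52 ft³) → storage unit 7 (remaining 2 ft³)
B15 (48 ft³) → storage unit 2 (remaining 1 ft³)
B16 (86 ft³) → storage unit 10 (remaining 64 ft³)
10 storage units × 150 ft³ = 1500 ft³; used 1218 ft³; unused 282 ft³.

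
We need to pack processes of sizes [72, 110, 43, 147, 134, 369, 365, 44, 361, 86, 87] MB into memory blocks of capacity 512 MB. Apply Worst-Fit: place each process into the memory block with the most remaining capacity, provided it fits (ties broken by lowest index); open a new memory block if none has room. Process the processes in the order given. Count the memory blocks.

memory block 1: place 72 MB, 440 MB left
memory block 1: place 110 MB, 330 MB left
memory block 1: place 43 MB, 287 MB left
memory block 1: place 147 MB, 140 MB left
memory block 1: place 134 MB, 6 MB left
memory block 2: place 369 MB, 143 MB left
memory block 3: place 365 MB, 147 MB left
memory block 3: place 44 MB, 103 MB left
memory block 4: place 361 MB, 151 MB left
memory block 4: place 86 MB, 65 MB left
memory block 2: place 87 MB, 56 MB left

4 memory blocks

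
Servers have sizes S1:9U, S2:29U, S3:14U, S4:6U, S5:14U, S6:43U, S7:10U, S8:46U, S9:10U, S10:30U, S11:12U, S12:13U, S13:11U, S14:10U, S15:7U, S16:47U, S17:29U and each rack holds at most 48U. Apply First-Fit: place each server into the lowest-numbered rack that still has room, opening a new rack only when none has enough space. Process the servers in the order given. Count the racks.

rack 1: place S1 (9U), 39U left
rack 1: place S2 (29U), 10U left
rack 2: place S3 (14U), 34U left
rack 1: place S4 (6U), 4U left
rack 2: place S5 (14U), 20U left
rack 3: place S6 (43U), 5U left
rack 2: place S7 (10U), 10U left
rack 4: place S8 (46U), 2U left
rack 2: place S9 (10U), 0U left
rack 5: place S10 (30U), 18U left
rack 5: place S11 (12U), 6U left
rack 6: place S12 (13U), 35U left
rack 6: place S13 (11U), 24U left
rack 6: place S14 (10U), 14U left
rack 6: place S15 (7U), 7U left
rack 7: place S16 (47U), 1U left
rack 8: place S17 (29U), 19U left

8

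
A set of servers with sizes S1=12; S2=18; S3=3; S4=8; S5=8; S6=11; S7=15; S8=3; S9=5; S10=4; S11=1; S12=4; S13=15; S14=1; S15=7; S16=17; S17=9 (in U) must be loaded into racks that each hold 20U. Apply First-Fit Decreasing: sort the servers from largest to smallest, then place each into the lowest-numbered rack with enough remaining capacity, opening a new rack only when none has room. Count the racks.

Sorted descending: 18, 17, 15, 15, 12, 11, 9, 8, 8, 7, 5, 4, 4, 3, 3, 1, 1.
rack 1: place 18U, 2U left
rack 2: place 17U, 3U left
rack 3: place 15U, 5U left
rack 4: place 15U, 5U left
rack 5: place 12U, 8U left
rack 6: place 11U, 9U left
rack 6: place 9U, 0U left
rack 5: place 8U, 0U left
rack 7: place 8U, 12U left
rack 7: place 7U, 5U left
rack 3: place 5U, 0U left
rack 4: place 4U, 1U left
rack 7: place 4U, 1U left
rack 2: place 3U, 0U left
rack 8: place 3U, 17U left
rack 1: place 1U, 1U left
rack 1: place 1U, 0U left

8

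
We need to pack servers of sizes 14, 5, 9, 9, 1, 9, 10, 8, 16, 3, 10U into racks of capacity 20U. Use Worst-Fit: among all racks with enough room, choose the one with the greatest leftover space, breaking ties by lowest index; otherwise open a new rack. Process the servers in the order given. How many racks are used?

6

14U → rack 1 (remaining 6U)
5U → rack 1 (remaining 1U)
9U → rack 2 (remaining 11U)
9U → rack 2 (remaining 2U)
1U → rack 2 (remaining 1U)
9U → rack 3 (remaining 11U)
10U → rack 3 (remaining 1U)
8U → rack 4 (remaining 12U)
16U → rack 5 (remaining 4U)
3U → rack 4 (remaining 9U)
10U → rack 6 (remaining 10U)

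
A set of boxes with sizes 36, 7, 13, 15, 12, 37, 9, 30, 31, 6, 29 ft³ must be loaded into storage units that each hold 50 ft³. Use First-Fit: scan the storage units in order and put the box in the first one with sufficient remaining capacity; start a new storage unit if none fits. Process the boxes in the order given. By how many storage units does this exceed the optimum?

First-Fit: [36,7,6] [13,15,12,9] [37] [30] [31] [29] → 6 storage units.
Total size 225 ft³; any packing needs at least ⌈225/50⌉ = 5 storage units.
An optimal packing achieves that bound: [37,13] [36,12] [31,15] [30,9,7] [29,6] → 5 storage units.
Excess: 6 − 5 = 1.

1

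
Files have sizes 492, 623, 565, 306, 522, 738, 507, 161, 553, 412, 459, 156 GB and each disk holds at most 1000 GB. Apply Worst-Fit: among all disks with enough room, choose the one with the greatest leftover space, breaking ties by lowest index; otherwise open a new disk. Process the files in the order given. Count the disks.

Put 492 GB in disk 1; 508 GB remain.
Put 623 GB in disk 2; 377 GB remain.
Put 565 GB in disk 3; 435 GB remain.
Put 306 GB in disk 1; 202 GB remain.
Put 522 GB in disk 4; 478 GB remain.
Put 738 GB in disk 5; 262 GB remain.
Put 507 GB in disk 6; 493 GB remain.
Put 161 GB in disk 6; 332 GB remain.
Put 553 GB in disk 7; 447 GB remain.
Put 412 GB in disk 4; 66 GB remain.
Put 459 GB in disk 8; 541 GB remain.
Put 156 GB in disk 8; 385 GB remain.

8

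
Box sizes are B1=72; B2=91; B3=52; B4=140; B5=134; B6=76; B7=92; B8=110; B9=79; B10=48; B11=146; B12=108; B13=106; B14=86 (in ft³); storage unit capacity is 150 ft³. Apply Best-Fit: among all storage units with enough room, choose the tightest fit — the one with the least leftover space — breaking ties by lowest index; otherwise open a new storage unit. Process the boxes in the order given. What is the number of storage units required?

Put B1 (72 ft³) in storage unit 1; 78 ft³ remain.
Put B2 (91 ft³) in storage unit 2; 59 ft³ remain.
Put B3 (52 ft³) in storage unit 2; 7 ft³ remain.
Put B4 (140 ft³) in storage unit 3; 10 ft³ remain.
Put B5 (134 ft³) in storage unit 4; 16 ft³ remain.
Put B6 (76 ft³) in storage unit 1; 2 ft³ remain.
Put B7 (92 ft³) in storage unit 5; 58 ft³ remain.
Put B8 (110 ft³) in storage unit 6; 40 ft³ remain.
Put B9 (79 ft³) in storage unit 7; 71 ft³ remain.
Put B10 (48 ft³) in storage unit 5; 10 ft³ remain.
Put B11 (146 ft³) in storage unit 8; 4 ft³ remain.
Put B12 (108 ft³) in storage unit 9; 42 ft³ remain.
Put B13 (106 ft³) in storage unit 10; 44 ft³ remain.
Put B14 (86 ft³) in storage unit 11; 64 ft³ remain.

11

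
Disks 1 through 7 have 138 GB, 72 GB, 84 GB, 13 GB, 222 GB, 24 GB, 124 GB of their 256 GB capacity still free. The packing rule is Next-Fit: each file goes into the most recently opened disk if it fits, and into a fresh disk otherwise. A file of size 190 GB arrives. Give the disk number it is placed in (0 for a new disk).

Next-Fit only looks at disk 7, which has 124 GB free.
190 GB does not fit, so a new disk is opened.

0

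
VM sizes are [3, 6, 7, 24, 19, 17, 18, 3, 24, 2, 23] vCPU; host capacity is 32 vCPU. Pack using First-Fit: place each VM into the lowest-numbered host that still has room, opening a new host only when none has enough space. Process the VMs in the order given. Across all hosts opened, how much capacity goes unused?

host 1: place 3 vCPU, 29 vCPU left
host 1: place 6 vCPU, 23 vCPU left
host 1: place 7 vCPU, 16 vCPU left
host 2: place 24 vCPU, 8 vCPU left
host 3: place 19 vCPU, 13 vCPU left
host 4: place 17 vCPU, 15 vCPU left
host 5: place 18 vCPU, 14 vCPU left
host 1: place 3 vCPU, 13 vCPU left
host 6: place 24 vCPU, 8 vCPU left
host 1: place 2 vCPU, 11 vCPU left
host 7: place 23 vCPU, 9 vCPU left
7 hosts × 32 vCPU = 224 vCPU; used 146 vCPU; unused 78 vCPU.

78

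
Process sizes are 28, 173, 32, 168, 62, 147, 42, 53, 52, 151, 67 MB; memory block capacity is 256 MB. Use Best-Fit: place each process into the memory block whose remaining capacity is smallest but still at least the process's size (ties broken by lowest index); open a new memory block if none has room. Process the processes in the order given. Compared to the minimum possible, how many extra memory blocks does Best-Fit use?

1

Best-Fit: [28,173,32] [168,62] [147,42,53] [52,151] [67] → 5 memory blocks.
Total size 975 MB; any packing needs at least ⌈975/256⌉ = 4 memory blocks.
An optimal packing achieves that bound: [173,67] [168,62] [151,53,52] [147,42,32,28] → 4 memory blocks.
Excess: 5 − 4 = 1.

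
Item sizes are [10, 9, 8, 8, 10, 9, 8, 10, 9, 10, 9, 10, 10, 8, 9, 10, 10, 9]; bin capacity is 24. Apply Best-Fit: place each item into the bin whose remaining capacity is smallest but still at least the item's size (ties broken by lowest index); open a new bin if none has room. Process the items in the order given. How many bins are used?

Put 10 in bin 1; 14 remain.
Put 9 in bin 1; 5 remain.
Put 8 in bin 2; 16 remain.
Put 8 in bin 2; 8 remain.
Put 10 in bin 3; 14 remain.
Put 9 in bin 3; 5 remain.
Put 8 in bin 2; 0 remain.
Put 10 in bin 4; 14 remain.
Put 9 in bin 4; 5 remain.
Put 10 in bin 5; 14 remain.
Put 9 in bin 5; 5 remain.
Put 10 in bin 6; 14 remain.
Put 10 in bin 6; 4 remain.
Put 8 in bin 7; 16 remain.
Put 9 in bin 7; 7 remain.
Put 10 in bin 8; 14 remain.
Put 10 in bin 8; 4 remain.
Put 9 in bin 9; 15 remain.

9 bins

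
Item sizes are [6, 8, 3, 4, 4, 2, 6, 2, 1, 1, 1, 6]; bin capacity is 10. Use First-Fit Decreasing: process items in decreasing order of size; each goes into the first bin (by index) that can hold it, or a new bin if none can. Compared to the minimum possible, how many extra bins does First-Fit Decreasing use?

0

First-Fit Decreasing: [8,2] [6,4] [6,4] [6,3,1] [2,1,1] → 5 bins.
Total size 44; any packing needs at least ⌈44/10⌉ = 5 bins.
So 5 is already optimal.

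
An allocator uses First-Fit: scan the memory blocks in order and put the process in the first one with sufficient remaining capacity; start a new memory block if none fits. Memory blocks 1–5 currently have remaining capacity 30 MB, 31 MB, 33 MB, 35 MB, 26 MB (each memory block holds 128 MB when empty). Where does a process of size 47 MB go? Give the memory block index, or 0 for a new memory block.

No memory block has ≥ 47 MB free, so a new memory block is opened.

0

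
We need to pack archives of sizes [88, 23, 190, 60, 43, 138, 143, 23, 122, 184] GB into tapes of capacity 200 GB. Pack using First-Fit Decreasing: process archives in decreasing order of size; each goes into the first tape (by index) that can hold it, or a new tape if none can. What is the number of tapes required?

Sorted descending: 190, 184, 143, 138, 122, 88, 60, 43, 23, 23.
tape 1: place 190 GB, 10 GB left
tape 2: place 184 GB, 16 GB left
tape 3: place 143 GB, 57 GB left
tape 4: place 138 GB, 62 GB left
tape 5: place 122 GB, 78 GB left
tape 6: place 88 GB, 112 GB left
tape 4: place 60 GB, 2 GB left
tape 3: place 43 GB, 14 GB left
tape 5: place 23 GB, 55 GB left
tape 5: place 23 GB, 32 GB left
Final tapes: [190] [184] [143,43] [138,60] [122,23,23] [88].

6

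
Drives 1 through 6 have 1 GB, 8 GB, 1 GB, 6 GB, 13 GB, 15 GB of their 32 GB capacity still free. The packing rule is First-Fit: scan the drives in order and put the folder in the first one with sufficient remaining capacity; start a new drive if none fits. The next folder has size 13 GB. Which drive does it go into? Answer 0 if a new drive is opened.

Drives with room: drive 5 (13 GB), drive 6 (15 GB).
The first with room is drive 5.

5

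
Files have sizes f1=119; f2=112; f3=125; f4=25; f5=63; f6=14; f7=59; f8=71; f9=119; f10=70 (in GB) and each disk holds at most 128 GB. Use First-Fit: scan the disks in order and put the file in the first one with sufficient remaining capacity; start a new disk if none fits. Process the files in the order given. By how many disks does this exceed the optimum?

1

First-Fit: [119] [112,14] [125] [25,63] [59] [71] [119] [70] → 8 disks.
Total size 777 GB; any packing needs at least ⌈777/128⌉ = 7 disks.
An optimal packing achieves that bound: [125] [119] [119] [112,14] [71,25] [70] [63,59] → 7 disks.
Excess: 8 − 7 = 1.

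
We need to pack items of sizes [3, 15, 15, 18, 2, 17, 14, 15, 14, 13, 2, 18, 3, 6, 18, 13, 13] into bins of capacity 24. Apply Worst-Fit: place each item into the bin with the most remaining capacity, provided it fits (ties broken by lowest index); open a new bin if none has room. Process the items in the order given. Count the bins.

bin 1: place 3, 21 left
bin 1: place 15, 6 left
bin 2: place 15, 9 left
bin 3: place 18, 6 left
bin 2: place 2, 7 left
bin 4: place 17, 7 left
bin 5: place 14, 10 left
bin 6: place 15, 9 left
bin 7: place 14, 10 left
bin 8: place 13, 11 left
bin 8: place 2, 9 left
bin 9: place 18, 6 left
bin 5: place 3, 7 left
bin 7: place 6, 4 left
bin 10: place 18, 6 left
bin 11: place 13, 11 left
bin 12: place 13, 11 left
Final bins: [3,15] [15,2] [18] [17] [14,3] [15] [14,6] [13,2] [18] [18] [13] [13].

12 bins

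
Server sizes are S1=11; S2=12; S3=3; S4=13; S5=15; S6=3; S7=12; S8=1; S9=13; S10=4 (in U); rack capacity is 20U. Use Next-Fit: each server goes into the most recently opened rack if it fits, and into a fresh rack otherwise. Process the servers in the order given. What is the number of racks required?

rack 1: place S1 (11U), 9U left
rack 2: place S2 (12U), 8U left
rack 2: place S3 (3U), 5U left
rack 3: place S4 (13U), 7U left
rack 4: place S5 (15U), 5U left
rack 4: place S6 (3U), 2U left
rack 5: place S7 (12U), 8U left
rack 5: place S8 (1U), 7U left
rack 6: place S9 (13U), 7U left
rack 6: place S10 (4U), 3U left
Final racks: [11] [12,3] [13] [15,3] [12,1] [13,4].

6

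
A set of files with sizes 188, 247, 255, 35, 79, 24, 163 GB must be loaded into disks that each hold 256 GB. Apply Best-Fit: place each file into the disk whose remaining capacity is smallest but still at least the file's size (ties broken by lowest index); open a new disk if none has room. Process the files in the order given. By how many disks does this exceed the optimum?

Best-Fit: [188,35,24] [247] [255] [79,163] → 4 disks.
Total size 991 GB; any packing needs at least ⌈991/256⌉ = 4 disks.
So 4 is already optimal.

0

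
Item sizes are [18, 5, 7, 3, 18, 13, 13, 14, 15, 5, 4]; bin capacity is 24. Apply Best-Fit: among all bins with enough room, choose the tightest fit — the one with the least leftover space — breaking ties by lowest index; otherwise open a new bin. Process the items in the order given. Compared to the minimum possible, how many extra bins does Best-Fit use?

Best-Fit: [18,5] [7,3,13] [18,5] [13] [14] [15,4] → 6 bins.
6 items exceed 12 (half the capacity), and no two of those can share a bin, so at least 6 bins are needed.
So 6 is already optimal.

0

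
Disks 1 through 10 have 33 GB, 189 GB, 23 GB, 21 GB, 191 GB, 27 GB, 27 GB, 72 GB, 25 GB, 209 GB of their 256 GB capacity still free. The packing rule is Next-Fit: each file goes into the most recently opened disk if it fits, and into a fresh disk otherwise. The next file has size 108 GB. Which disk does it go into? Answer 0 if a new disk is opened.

Next-Fit only looks at disk 10, which has 209 GB free.
108 GB fits there.

10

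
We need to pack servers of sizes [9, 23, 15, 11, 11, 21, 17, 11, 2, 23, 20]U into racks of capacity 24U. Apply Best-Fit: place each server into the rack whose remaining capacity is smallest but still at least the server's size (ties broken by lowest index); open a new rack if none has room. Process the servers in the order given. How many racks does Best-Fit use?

9U → rack 1 (remaining 15U)
23U → rack 2 (remaining 1U)
15U → rack 1 (remaining 0U)
11U → rack 3 (remaining 13U)
11U → rack 3 (remaining 2U)
21U → rack 4 (remaining 3U)
17U → rack 5 (remaining 7U)
11U → rack 6 (remaining 13U)
2U → rack 3 (remaining 0U)
23U → rack 7 (remaining 1U)
20U → rack 8 (remaining 4U)

8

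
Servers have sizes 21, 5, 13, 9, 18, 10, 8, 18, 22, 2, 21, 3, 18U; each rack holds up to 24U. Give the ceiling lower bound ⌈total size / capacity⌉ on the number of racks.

Total size = 21 + 5 + 13 + 9 + 18 + 10 + 8 + 18 + 22 + 2 + 21 + 3 + 18 = 168U.
⌈168 / 24⌉ = 7.

7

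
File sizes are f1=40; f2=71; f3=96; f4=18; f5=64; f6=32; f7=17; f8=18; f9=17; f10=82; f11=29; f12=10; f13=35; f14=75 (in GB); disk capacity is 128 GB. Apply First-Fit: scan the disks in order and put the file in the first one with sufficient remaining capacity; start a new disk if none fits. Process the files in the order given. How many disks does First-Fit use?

5

Put f1 (40 GB) in disk 1; 88 GB remain.
Put f2 (71 GB) in disk 1; 17 GB remain.
Put f3 (96 GB) in disk 2; 32 GB remain.
Put f4 (18 GB) in disk 2; 14 GB remain.
Put f5 (64 GB) in disk 3; 64 GB remain.
Put f6 (32 GB) in disk 3; 32 GB remain.
Put f7 (17 GB) in disk 1; 0 GB remain.
Put f8 (18 GB) in disk 3; 14 GB remain.
Put f9 (17 GB) in disk 4; 111 GB remain.
Put f10 (82 GB) in disk 4; 29 GB remain.
Put f11 (29 GB) in disk 4; 0 GB remain.
Put f12 (10 GB) in disk 2; 4 GB remain.
Put f13 (35 GB) in disk 5; 93 GB remain.
Put f14 (75 GB) in disk 5; 18 GB remain.
Final disks: [40,71,17] [96,18,10] [64,32,18] [17,82,29] [35,75].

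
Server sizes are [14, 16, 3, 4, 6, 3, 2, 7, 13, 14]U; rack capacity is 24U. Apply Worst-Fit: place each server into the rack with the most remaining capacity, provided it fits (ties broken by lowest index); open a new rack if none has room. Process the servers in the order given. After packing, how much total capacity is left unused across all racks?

14

14U → rack 1 (remaining 10U)
16U → rack 2 (remaining 8U)
3U → rack 1 (remaining 7U)
4U → rack 2 (remaining 4U)
6U → rack 1 (remaining 1U)
3U → rack 2 (remaining 1U)
2U → rack 3 (remaining 22U)
7U → rack 3 (remaining 15U)
13U → rack 3 (remaining 2U)
14U → rack 4 (remaining 10U)
4 racks × 24U = 96U; used 82U; unused 14U.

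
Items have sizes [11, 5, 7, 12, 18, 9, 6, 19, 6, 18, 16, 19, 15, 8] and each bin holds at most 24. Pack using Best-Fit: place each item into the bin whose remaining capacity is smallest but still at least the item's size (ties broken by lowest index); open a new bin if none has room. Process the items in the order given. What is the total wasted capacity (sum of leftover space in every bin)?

bin 1: place 11, 13 left
bin 1: place 5, 8 left
bin 1: place 7, 1 left
bin 2: place 12, 12 left
bin 3: place 18, 6 left
bin 2: place 9, 3 left
bin 3: place 6, 0 left
bin 4: place 19, 5 left
bin 5: place 6, 18 left
bin 5: place 18, 0 left
bin 6: place 16, 8 left
bin 7: place 19, 5 left
bin 8: place 15, 9 left
bin 6: place 8, 0 left
8 bins × 24 = 192; used 169; unused 23.

23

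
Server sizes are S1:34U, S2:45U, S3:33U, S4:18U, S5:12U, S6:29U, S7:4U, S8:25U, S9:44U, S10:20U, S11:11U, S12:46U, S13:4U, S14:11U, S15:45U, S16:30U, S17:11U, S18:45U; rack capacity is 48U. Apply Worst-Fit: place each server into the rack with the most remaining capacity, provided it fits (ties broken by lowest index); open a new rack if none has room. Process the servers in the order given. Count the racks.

11

S1 (34U) → rack 1 (remaining 14U)
S2 (45U) → rack 2 (remaining 3U)
S3 (33U) → rack 3 (remaining 15U)
S4 (18U) → rack 4 (remaining 30U)
S5 (12U) → rack 4 (remaining 18U)
S6 (29U) → rack 5 (remaining 19U)
S7 (4U) → rack 5 (remaining 15U)
S8 (25U) → rack 6 (remaining 23U)
S9 (44U) → rack 7 (remaining 4U)
S10 (20U) → rack 6 (remaining 3U)
S11 (11U) → rack 4 (remaining 7U)
S12 (46U) → rack 8 (remaining 2U)
S13 (4U) → rack 3 (remaining 11U)
S14 (11U) → rack 5 (remaining 4U)
S15 (45U) → rack 9 (remaining 3U)
S16 (30U) → rack 10 (remaining 18U)
S17 (11U) → rack 10 (remaining 7U)
S18 (45U) → rack 11 (remaining 3U)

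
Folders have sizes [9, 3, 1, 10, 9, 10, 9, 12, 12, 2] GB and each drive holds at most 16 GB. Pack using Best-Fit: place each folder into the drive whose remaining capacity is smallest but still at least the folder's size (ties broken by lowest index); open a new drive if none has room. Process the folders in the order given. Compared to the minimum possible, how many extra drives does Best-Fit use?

Best-Fit: [9,3,1,2] [10] [9] [10] [9] [12] [12] → 7 drives.
7 folders exceed 8 GB (half the capacity), and no two of those can share a drive, so at least 7 drives are needed.
So 7 is already optimal.

0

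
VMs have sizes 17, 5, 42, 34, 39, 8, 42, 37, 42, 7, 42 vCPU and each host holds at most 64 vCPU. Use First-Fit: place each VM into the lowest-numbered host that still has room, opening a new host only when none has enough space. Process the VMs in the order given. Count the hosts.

7

17 vCPU → host 1 (remaining 47 vCPU)
5 vCPU → host 1 (remaining 42 vCPU)
42 vCPU → host 1 (remaining 0 vCPU)
34 vCPU → host 2 (remaining 30 vCPU)
39 vCPU → host 3 (remaining 25 vCPU)
8 vCPU → host 2 (remaining 22 vCPU)
42 vCPU → host 4 (remaining 22 vCPU)
37 vCPU → host 5 (remaining 27 vCPU)
42 vCPU → host 6 (remaining 22 vCPU)
7 vCPU → host 2 (remaining 15 vCPU)
42 vCPU → host 7 (remaining 22 vCPU)
Final hosts: [17,5,42] [34,8,7] [39] [42] [37] [42] [42].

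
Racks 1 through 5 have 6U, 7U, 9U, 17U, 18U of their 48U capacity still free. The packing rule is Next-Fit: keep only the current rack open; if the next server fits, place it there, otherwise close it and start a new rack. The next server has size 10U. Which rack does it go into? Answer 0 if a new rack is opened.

5

Next-Fit only looks at rack 5, which has 18U free.
10U fits there.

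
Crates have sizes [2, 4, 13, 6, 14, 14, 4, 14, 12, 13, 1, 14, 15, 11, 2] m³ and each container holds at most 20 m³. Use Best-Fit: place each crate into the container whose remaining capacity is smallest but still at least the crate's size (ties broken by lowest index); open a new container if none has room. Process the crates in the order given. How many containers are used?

9

container 1: place 2 m³, 18 m³ left
container 1: place 4 m³, 14 m³ left
container 1: place 13 m³, 1 m³ left
container 2: place 6 m³, 14 m³ left
container 2: place 14 m³, 0 m³ left
container 3: place 14 m³, 6 m³ left
container 3: place 4 m³, 2 m³ left
container 4: place 14 m³, 6 m³ left
container 5: place 12 m³, 8 m³ left
container 6: place 13 m³, 7 m³ left
container 1: place 1 m³, 0 m³ left
container 7: place 14 m³, 6 m³ left
container 8: place 15 m³, 5 m³ left
container 9: place 11 m³, 9 m³ left
container 3: place 2 m³, 0 m³ left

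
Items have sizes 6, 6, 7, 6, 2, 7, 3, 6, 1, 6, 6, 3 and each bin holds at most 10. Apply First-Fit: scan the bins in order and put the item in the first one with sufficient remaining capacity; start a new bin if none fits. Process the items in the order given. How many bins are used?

8

bin 1: place 6, 4 left
bin 2: place 6, 4 left
bin 3: place 7, 3 left
bin 4: place 6, 4 left
bin 1: place 2, 2 left
bin 5: place 7, 3 left
bin 2: place 3, 1 left
bin 6: place 6, 4 left
bin 1: place 1, 1 left
bin 7: place 6, 4 left
bin 8: place 6, 4 left
bin 3: place 3, 0 left
Final bins: [6,2,1] [6,3] [7,3] [6] [7] [6] [6] [6].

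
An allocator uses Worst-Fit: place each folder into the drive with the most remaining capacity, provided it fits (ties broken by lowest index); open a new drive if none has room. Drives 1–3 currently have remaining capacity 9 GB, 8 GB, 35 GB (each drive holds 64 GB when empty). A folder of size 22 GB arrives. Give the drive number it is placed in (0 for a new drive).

Drives with room: drive 3 (35 GB).
Most room is drive 3 with 35 GB free.

3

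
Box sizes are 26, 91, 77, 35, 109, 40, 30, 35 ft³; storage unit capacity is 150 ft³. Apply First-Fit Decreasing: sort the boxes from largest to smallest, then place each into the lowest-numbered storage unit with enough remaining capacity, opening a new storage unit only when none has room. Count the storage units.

4 storage units

Sorted descending: 109, 91, 77, 40, 35, 35, 30, 26.
storage unit 1: place 109 ft³, 41 ft³ left
storage unit 2: place 91 ft³, 59 ft³ left
storage unit 3: place 77 ft³, 73 ft³ left
storage unit 1: place 40 ft³, 1 ft³ left
storage unit 2: place 35 ft³, 24 ft³ left
storage unit 3: place 35 ft³, 38 ft³ left
storage unit 3: place 30 ft³, 8 ft³ left
storage unit 4: place 26 ft³, 124 ft³ left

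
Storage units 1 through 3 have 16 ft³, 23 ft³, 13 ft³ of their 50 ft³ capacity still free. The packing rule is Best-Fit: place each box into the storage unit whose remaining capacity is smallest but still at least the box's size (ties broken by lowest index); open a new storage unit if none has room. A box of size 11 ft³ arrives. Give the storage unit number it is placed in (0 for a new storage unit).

Storage units with room: storage unit 1 (16 ft³), storage unit 2 (23 ft³), storage unit 3 (13 ft³).
Tightest fit is storage unit 3 with 13 ft³ free.

3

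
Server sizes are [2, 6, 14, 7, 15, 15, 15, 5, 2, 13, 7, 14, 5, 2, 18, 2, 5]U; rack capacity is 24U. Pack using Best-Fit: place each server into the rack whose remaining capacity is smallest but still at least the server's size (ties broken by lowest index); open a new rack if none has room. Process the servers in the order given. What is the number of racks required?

7

Put 2U in rack 1; 22U remain.
Put 6U in rack 1; 16U remain.
Put 14U in rack 1; 2U remain.
Put 7U in rack 2; 17U remain.
Put 15U in rack 2; 2U remain.
Put 15U in rack 3; 9U remain.
Put 15U in rack 4; 9U remain.
Put 5U in rack 3; 4U remain.
Put 2U in rack 1; 0U remain.
Put 13U in rack 5; 11U remain.
Put 7U in rack 4; 2U remain.
Put 14U in rack 6; 10U remain.
Put 5U in rack 6; 5U remain.
Put 2U in rack 2; 0U remain.
Put 18U in rack 7; 6U remain.
Put 2U in rack 4; 0U remain.
Put 5U in rack 6; 0U remain.
Final racks: [2,6,14,2] [7,15,2] [15,5] [15,7,2] [13] [14,5,5] [18].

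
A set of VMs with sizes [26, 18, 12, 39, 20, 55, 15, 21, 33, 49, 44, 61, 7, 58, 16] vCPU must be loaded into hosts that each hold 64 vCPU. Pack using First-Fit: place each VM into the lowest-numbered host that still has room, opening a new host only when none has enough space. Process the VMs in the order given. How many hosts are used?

Put 26 vCPU in host 1; 38 vCPU remain.
Put 18 vCPU in host 1; 20 vCPU remain.
Put 12 vCPU in host 1; 8 vCPU remain.
Put 39 vCPU in host 2; 25 vCPU remain.
Put 20 vCPU in host 2; 5 vCPU remain.
Put 55 vCPU in host 3; 9 vCPU remain.
Put 15 vCPU in host 4; 49 vCPU remain.
Put 21 vCPU in host 4; 28 vCPU remain.
Put 33 vCPU in host 5; 31 vCPU remain.
Put 49 vCPU in host 6; 15 vCPU remain.
Put 44 vCPU in host 7; 20 vCPU remain.
Put 61 vCPU in host 8; 3 vCPU remain.
Put 7 vCPU in host 1; 1 vCPU remain.
Put 58 vCPU in host 9; 6 vCPU remain.
Put 16 vCPU in host 4; 12 vCPU remain.
Final hosts: [26,18,12,7] [39,20] [55] [15,21,16] [33] [49] [44] [61] [58].

9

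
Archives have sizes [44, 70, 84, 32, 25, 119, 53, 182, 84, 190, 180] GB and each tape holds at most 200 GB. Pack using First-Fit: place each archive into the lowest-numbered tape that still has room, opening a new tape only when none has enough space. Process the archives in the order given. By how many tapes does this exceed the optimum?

First-Fit: [44,70,84] [32,25,119] [53,84] [182] [190] [180] → 6 tapes.
Total size 1063 GB; any packing needs at least ⌈1063/200⌉ = 6 tapes.
So 6 is already optimal.

0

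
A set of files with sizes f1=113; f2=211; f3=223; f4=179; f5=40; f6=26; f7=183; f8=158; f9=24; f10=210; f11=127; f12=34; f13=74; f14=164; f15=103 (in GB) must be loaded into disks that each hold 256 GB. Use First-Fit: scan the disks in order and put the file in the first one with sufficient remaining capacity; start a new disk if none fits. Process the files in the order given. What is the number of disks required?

Put f1 (113 GB) in disk 1; 143 GB remain.
Put f2 (211 GB) in disk 2; 45 GB remain.
Put f3 (223 GB) in disk 3; 33 GB remain.
Put f4 (179 GB) in disk 4; 77 GB remain.
Put f5 (40 GB) in disk 1; 103 GB remain.
Put f6 (26 GB) in disk 1; 77 GB remain.
Put f7 (183 GB) in disk 5; 73 GB remain.
Put f8 (158 GB) in disk 6; 98 GB remain.
Put f9 (24 GB) in disk 1; 53 GB remain.
Put f10 (210 GB) in disk 7; 46 GB remain.
Put f11 (127 GB) in disk 8; 129 GB remain.
Put f12 (34 GB) in disk 1; 19 GB remain.
Put f13 (74 GB) in disk 4; 3 GB remain.
Put f14 (164 GB) in disk 9; 92 GB remain.
Put f15 (103 GB) in disk 8; 26 GB remain.
Final disks: [113,40,26,24,34] [211] [223] [179,74] [183] [158] [210] [127,103] [164].

9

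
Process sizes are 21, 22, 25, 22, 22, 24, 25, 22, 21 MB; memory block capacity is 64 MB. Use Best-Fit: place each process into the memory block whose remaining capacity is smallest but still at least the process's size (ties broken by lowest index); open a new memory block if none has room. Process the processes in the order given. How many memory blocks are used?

4 memory blocks

21 MB → memory block 1 (remaining 43 MB)
22 MB → memory block 1 (remaining 21 MB)
25 MB → memory block 2 (remaining 39 MB)
22 MB → memory block 2 (remaining 17 MB)
22 MB → memory block 3 (remaining 42 MB)
24 MB → memory block 3 (remaining 18 MB)
25 MB → memory block 4 (remaining 39 MB)
22 MB → memory block 4 (remaining 17 MB)
21 MB → memory block 1 (remaining 0 MB)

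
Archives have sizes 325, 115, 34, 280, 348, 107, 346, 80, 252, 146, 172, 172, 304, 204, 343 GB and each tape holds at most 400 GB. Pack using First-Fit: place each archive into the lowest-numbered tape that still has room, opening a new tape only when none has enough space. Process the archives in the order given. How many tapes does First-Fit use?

Put 325 GB in tape 1; 75 GB remain.
Put 115 GB in tape 2; 285 GB remain.
Put 34 GB in tape 1; 41 GB remain.
Put 280 GB in tape 2; 5 GB remain.
Put 348 GB in tape 3; 52 GB remain.
Put 107 GB in tape 4; 293 GB remain.
Put 346 GB in tape 5; 54 GB remain.
Put 80 GB in tape 4; 213 GB remain.
Put 252 GB in tape 6; 148 GB remain.
Put 146 GB in tape 4; 67 GB remain.
Put 172 GB in tape 7; 228 GB remain.
Put 172 GB in tape 7; 56 GB remain.
Put 304 GB in tape 8; 96 GB remain.
Put 204 GB in tape 9; 196 GB remain.
Put 343 GB in tape 10; 57 GB remain.

10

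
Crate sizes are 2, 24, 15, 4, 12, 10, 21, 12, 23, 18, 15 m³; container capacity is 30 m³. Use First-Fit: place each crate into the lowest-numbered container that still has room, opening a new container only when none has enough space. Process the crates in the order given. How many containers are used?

7

Put 2 m³ in container 1; 28 m³ remain.
Put 24 m³ in container 1; 4 m³ remain.
Put 15 m³ in container 2; 15 m³ remain.
Put 4 m³ in container 1; 0 m³ remain.
Put 12 m³ in container 2; 3 m³ remain.
Put 10 m³ in container 3; 20 m³ remain.
Put 21 m³ in container 4; 9 m³ remain.
Put 12 m³ in container 3; 8 m³ remain.
Put 23 m³ in container 5; 7 m³ remain.
Put 18 m³ in container 6; 12 m³ remain.
Put 15 m³ in container 7; 15 m³ remain.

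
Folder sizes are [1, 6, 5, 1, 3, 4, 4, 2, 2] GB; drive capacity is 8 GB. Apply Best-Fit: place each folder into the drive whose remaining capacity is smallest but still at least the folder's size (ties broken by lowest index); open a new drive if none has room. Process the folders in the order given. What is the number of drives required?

4 drives

drive 1: place 1 GB, 7 GB left
drive 1: place 6 GB, 1 GB left
drive 2: place 5 GB, 3 GB left
drive 1: place 1 GB, 0 GB left
drive 2: place 3 GB, 0 GB left
drive 3: place 4 GB, 4 GB left
drive 3: place 4 GB, 0 GB left
drive 4: place 2 GB, 6 GB left
drive 4: place 2 GB, 4 GB left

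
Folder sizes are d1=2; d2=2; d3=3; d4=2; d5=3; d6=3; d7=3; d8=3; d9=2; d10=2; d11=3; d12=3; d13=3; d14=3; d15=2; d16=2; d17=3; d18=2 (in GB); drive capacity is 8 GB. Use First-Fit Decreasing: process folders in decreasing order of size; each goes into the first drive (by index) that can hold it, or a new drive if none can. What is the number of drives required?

6

Sorted descending: 3, 3, 3, 3, 3, 3, 3, 3, 3, 3, 2, 2, 2, 2, 2, 2, 2, 2.
drive 1: place 3 GB, 5 GB left
drive 1: place 3 GB, 2 GB left
drive 2: place 3 GB, 5 GB left
drive 2: place 3 GB, 2 GB left
drive 3: place 3 GB, 5 GB left
drive 3: place 3 GB, 2 GB left
drive 4: place 3 GB, 5 GB left
drive 4: place 3 GB, 2 GB left
drive 5: place 3 GB, 5 GB left
drive 5: place 3 GB, 2 GB left
drive 1: place 2 GB, 0 GB left
drive 2: place 2 GB, 0 GB left
drive 3: place 2 GB, 0 GB left
drive 4: place 2 GB, 0 GB left
drive 5: place 2 GB, 0 GB left
drive 6: place 2 GB, 6 GB left
drive 6: place 2 GB, 4 GB left
drive 6: place 2 GB, 2 GB left
Final drives: [3,3,2] [3,3,2] [3,3,2] [3,3,2] [3,3,2] [2,2,2].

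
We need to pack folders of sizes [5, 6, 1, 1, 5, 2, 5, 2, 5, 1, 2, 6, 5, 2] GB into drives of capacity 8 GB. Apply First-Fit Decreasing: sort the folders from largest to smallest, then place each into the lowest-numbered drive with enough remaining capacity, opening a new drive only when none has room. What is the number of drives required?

7 drives

Sorted descending: 6, 6, 5, 5, 5, 5, 5, 2, 2, 2, 2, 1, 1, 1.
drive 1: place 6 GB, 2 GB left
drive 2: place 6 GB, 2 GB left
drive 3: place 5 GB, 3 GB left
drive 4: place 5 GB, 3 GB left
drive 5: place 5 GB, 3 GB left
drive 6: place 5 GB, 3 GB left
drive 7: place 5 GB, 3 GB left
drive 1: place 2 GB, 0 GB left
drive 2: place 2 GB, 0 GB left
drive 3: place 2 GB, 1 GB left
drive 4: place 2 GB, 1 GB left
drive 3: place 1 GB, 0 GB left
drive 4: place 1 GB, 0 GB left
drive 5: place 1 GB, 2 GB left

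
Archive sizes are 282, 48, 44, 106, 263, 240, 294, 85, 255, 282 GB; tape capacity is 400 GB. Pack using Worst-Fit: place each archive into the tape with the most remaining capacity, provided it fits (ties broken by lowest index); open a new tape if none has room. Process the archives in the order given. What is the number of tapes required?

Put 282 GB in tape 1; 118 GB remain.
Put 48 GB in tape 1; 70 GB remain.
Put 44 GB in tape 1; 26 GB remain.
Put 106 GB in tape 2; 294 GB remain.
Put 263 GB in tape 2; 31 GB remain.
Put 240 GB in tape 3; 160 GB remain.
Put 294 GB in tape 4; 106 GB remain.
Put 85 GB in tape 3; 75 GB remain.
Put 255 GB in tape 5; 145 GB remain.
Put 282 GB in tape 6; 118 GB remain.
Final tapes: [282,48,44] [106,263] [240,85] [294] [255] [282].

6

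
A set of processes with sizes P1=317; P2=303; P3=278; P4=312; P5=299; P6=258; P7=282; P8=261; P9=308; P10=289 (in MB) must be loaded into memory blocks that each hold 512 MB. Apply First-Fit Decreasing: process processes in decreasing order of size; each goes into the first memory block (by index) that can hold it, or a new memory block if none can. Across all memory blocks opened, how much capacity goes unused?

Sorted descending: 317, 312, 308, 303, 299, 289, 282, 278, 261, 258.
Put 317 MB in memory block 1; 195 MB remain.
Put 312 MB in memory block 2; 200 MB remain.
Put 308 MB in memory block 3; 204 MB remain.
Put 303 MB in memory block 4; 209 MB remain.
Put 299 MB in memory block 5; 213 MB remain.
Put 289 MB in memory block 6; 223 MB remain.
Put 282 MB in memory block 7; 230 MB remain.
Put 278 MB in memory block 8; 234 MB remain.
Put 261 MB in memory block 9; 251 MB remain.
Put 258 MB in memory block 10; 254 MB remain.
10 memory blocks × 512 MB = 5120 MB; used 2907 MB; unused 2213 MB.

2213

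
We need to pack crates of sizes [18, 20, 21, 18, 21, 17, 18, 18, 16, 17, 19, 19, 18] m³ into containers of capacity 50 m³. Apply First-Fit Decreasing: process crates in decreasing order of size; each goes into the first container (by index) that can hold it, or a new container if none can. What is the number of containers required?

Sorted descending: 21, 21, 20, 19, 19, 18, 18, 18, 18, 18, 17, 17, 16.
container 1: place 21 m³, 29 m³ left
container 1: place 21 m³, 8 m³ left
container 2: place 20 m³, 30 m³ left
container 2: place 19 m³, 11 m³ left
container 3: place 19 m³, 31 m³ left
container 3: place 18 m³, 13 m³ left
container 4: place 18 m³, 32 m³ left
container 4: place 18 m³, 14 m³ left
container 5: place 18 m³, 32 m³ left
container 5: place 18 m³, 14 m³ left
container 6: place 17 m³, 33 m³ left
container 6: place 17 m³, 16 m³ left
container 6: place 16 m³, 0 m³ left
Final containers: [21,21] [20,19] [19,18] [18,18] [18,18] [17,17,16].

6 containers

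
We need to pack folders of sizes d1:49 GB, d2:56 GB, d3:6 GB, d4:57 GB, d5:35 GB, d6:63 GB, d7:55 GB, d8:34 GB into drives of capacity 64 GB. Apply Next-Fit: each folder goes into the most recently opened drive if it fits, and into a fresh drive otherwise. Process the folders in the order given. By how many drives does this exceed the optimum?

Next-Fit: [49] [56,6] [57] [35] [63] [55] [34] → 7 drives.
7 folders exceed 32 GB (half the capacity), and no two of those can share a drive, so at least 7 drives are needed.
So 7 is already optimal.

0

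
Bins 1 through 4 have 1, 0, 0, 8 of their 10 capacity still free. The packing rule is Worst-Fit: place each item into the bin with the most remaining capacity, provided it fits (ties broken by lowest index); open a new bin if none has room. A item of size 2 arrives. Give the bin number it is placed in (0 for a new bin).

Bins with room: bin 4 (8).
Most room is bin 4 with 8 free.

4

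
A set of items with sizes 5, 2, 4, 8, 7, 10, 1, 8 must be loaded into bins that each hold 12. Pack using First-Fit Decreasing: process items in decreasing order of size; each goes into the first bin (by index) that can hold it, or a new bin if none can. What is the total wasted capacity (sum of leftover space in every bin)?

3

Sorted descending: 10, 8, 8, 7, 5, 4, 2, 1.
Put 10 in bin 1; 2 remain.
Put 8 in bin 2; 4 remain.
Put 8 in bin 3; 4 remain.
Put 7 in bin 4; 5 remain.
Put 5 in bin 4; 0 remain.
Put 4 in bin 2; 0 remain.
Put 2 in bin 1; 0 remain.
Put 1 in bin 3; 3 remain.
4 bins × 12 = 48; used 45; unused 3.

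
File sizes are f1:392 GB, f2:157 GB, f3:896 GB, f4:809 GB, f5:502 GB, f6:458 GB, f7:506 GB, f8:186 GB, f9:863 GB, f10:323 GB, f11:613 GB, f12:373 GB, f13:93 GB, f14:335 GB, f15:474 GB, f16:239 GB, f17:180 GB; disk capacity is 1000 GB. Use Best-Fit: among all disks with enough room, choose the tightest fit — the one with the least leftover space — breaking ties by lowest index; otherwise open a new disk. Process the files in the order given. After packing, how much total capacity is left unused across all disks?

disk 1: place f1 (392 GB), 608 GB left
disk 1: place f2 (157 GB), 451 GB left
disk 2: place f3 (896 GB), 104 GB left
disk 3: place f4 (809 GB), 191 GB left
disk 4: place f5 (502 GB), 498 GB left
disk 4: place f6 (458 GB), 40 GB left
disk 5: place f7 (506 GB), 494 GB left
disk 3: place f8 (186 GB), 5 GB left
disk 6: place f9 (863 GB), 137 GB left
disk 1: place f10 (323 GB), 128 GB left
disk 7: place f11 (613 GB), 387 GB left
disk 7: place f12 (373 GB), 14 GB left
disk 2: place f13 (93 GB), 11 GB left
disk 5: place f14 (335 GB), 159 GB left
disk 8: place f15 (474 GB), 526 GB left
disk 8: place f16 (239 GB), 287 GB left
disk 8: place f17 (180 GB), 107 GB left
8 disks × 1000 GB = 8000 GB; used 7399 GB; unused 601 GB.

601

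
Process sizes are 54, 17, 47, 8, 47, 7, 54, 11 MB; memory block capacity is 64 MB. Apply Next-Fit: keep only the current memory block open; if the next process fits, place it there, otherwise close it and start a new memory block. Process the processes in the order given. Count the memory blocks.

5

54 MB → memory block 1 (remaining 10 MB)
17 MB → memory block 2 (remaining 47 MB)
47 MB → memory block 2 (remaining 0 MB)
8 MB → memory block 3 (remaining 56 MB)
47 MB → memory block 3 (remaining 9 MB)
7 MB → memory block 3 (remaining 2 MB)
54 MB → memory block 4 (remaining 10 MB)
11 MB → memory block 5 (remaining 53 MB)
Final memory blocks: [54] [17,47] [8,47,7] [54] [11].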